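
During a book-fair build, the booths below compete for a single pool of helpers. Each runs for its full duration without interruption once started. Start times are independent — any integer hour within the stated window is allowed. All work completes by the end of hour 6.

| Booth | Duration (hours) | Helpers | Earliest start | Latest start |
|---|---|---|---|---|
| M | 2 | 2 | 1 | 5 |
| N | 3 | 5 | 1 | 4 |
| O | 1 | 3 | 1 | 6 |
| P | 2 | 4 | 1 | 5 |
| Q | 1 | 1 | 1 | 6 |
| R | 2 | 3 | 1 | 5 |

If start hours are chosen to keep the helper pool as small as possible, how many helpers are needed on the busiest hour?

Early-start (M@1, N@1, O@1, P@1, Q@1, R@1) gives peak 18: h1:18  h2:14  h3:5  h4:0  h5:0  h6:0.
Shift O→4, P→4, Q→3, R→5.
Schedule M@1, N@1, O@4, P@4, Q@3, R@5: h1:7  h2:7  h3:6  h4:7  h5:7  h6:3 — peak 7.
Total helper-hours = 37 over 6 hours ⇒ peak ≥ ⌈37/6⌉ = 7, so 7 is optimal.

7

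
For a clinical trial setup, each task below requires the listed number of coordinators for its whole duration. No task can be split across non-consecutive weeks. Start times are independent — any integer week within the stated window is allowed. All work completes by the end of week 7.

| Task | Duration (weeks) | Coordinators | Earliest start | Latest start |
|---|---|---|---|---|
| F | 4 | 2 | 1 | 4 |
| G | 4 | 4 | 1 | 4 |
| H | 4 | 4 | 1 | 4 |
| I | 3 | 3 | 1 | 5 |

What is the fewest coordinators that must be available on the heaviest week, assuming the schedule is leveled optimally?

10

Early-start (F@1, G@1, H@1, I@1) gives peak 13: w1:13  w2:13  w3:13  w4:10  w5:0  w6:0  w7:0.
Shift I→5.
Schedule F@1, G@1, H@1, I@5: w1:10  w2:10  w3:10  w4:10  w5:3  w6:3  w7:3 — peak 10.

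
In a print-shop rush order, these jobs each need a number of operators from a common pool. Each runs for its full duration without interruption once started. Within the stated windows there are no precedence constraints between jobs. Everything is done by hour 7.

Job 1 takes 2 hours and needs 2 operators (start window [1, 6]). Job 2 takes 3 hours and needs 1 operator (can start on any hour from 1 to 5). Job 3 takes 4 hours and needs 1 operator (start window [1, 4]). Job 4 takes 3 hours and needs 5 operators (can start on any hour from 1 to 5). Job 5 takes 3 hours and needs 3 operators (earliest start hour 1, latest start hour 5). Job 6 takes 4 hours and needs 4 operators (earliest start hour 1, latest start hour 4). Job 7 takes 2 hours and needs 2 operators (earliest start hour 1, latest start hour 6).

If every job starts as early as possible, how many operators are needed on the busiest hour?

18

Early-start schedule: Job 1@1, Job 2@1, Job 3@1, Job 4@1, Job 5@1, Job 6@1, Job 7@1.
Load per hour: hour 1: 18, hour 2: 18, hour 3: 14, hour 4: 5, hour 5: 0, hour 6: 0, hour 7: 0.
Peak is 18.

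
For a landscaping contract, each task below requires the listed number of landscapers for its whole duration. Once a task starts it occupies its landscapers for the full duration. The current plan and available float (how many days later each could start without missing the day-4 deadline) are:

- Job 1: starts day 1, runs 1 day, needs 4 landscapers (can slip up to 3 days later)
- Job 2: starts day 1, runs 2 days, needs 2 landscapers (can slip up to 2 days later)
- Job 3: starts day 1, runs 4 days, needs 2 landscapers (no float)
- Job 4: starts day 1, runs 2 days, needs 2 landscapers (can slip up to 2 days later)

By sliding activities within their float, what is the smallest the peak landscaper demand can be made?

Early-start (Job 1@1, Job 2@1, Job 3@1, Job 4@1) gives peak 10: d1:10  d2:6  d3:2  d4:2.
Shift Job 2→2, Job 4→2.
Schedule Job 1@1, Job 2@2, Job 3@1, Job 4@2: d1:6  d2:6  d3:6  d4:2 — peak 6.

6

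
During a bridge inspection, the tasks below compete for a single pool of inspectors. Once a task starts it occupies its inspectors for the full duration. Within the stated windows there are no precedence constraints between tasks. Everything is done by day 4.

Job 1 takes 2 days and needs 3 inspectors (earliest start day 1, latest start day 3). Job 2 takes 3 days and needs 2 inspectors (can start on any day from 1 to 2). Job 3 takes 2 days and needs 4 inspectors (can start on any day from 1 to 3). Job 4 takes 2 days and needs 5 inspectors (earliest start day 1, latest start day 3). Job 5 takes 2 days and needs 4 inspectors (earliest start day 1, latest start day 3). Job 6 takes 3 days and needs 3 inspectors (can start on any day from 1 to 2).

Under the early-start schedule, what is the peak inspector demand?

Early-start schedule: Job 1@1, Job 2@1, Job 3@1, Job 4@1, Job 5@1, Job 6@1.
Load per day: day 1: 21, day 2: 21, day 3: 5, day 4: 0.
Peak is 21.

21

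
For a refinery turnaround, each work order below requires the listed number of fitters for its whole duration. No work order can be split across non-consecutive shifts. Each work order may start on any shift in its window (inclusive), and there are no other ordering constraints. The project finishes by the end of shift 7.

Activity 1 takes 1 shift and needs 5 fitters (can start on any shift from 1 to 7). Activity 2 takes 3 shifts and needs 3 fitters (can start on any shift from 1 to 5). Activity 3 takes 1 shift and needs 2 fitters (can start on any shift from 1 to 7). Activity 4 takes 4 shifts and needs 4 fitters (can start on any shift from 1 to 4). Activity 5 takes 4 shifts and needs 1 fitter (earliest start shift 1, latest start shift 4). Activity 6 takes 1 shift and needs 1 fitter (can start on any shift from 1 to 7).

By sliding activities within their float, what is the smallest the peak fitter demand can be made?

7

Early-start (Activity 1@1, Activity 2@1, Activity 3@1, Activity 4@1, Activity 5@1, Activity 6@1) gives peak 16: s1:16  s2:8  s3:8  s4:5  s5:0  s6:0  s7:0.
Shift Activity 2→5, Activity 3→2, Activity 4→2.
Schedule Activity 1@1, Activity 2@5, Activity 3@2, Activity 4@2, Activity 5@1, Activity 6@1: s1:7  s2:7  s3:5  s4:5  s5:7  s6:3  s7:3 — peak 7.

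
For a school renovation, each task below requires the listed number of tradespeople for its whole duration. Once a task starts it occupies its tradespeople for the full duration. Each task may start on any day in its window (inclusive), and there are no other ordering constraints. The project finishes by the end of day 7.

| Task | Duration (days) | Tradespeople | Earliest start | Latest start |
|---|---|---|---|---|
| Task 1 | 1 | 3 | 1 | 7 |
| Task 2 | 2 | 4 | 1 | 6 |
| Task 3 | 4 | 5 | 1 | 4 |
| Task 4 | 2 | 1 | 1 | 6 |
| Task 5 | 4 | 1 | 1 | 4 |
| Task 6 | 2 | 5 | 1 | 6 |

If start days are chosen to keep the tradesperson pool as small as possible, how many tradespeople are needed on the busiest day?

Early-start (Task 1@1, Task 2@1, Task 3@1, Task 4@1, Task 5@1, Task 6@1) gives peak 19: d1:19  d2:16  d3:6  d4:6  d5:0  d6:0  d7:0.
Shift Task 3→2, Task 4→3, Task 5→3, Task 6→6.
Schedule Task 1@1, Task 2@1, Task 3@2, Task 4@3, Task 5@3, Task 6@6: d1:7  d2:9  d3:7  d4:7  d5:6  d6:6  d7:5 — peak 9.

9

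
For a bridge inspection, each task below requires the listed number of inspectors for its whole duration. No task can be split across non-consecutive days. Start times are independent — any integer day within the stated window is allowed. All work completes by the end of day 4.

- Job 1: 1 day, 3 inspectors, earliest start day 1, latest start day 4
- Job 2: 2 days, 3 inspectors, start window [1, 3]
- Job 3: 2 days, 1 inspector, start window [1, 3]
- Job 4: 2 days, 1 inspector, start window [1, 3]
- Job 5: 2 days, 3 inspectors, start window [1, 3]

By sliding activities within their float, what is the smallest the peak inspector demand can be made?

6

Early-start (Job 1@1, Job 2@1, Job 3@1, Job 4@1, Job 5@1) gives peak 11: d1:11  d2:8  d3:0  d4:0.
Shift Job 3→2, Job 4→2, Job 5→3.
Schedule Job 1@1, Job 2@1, Job 3@2, Job 4@2, Job 5@3: d1:6  d2:5  d3:5  d4:3 — peak 6.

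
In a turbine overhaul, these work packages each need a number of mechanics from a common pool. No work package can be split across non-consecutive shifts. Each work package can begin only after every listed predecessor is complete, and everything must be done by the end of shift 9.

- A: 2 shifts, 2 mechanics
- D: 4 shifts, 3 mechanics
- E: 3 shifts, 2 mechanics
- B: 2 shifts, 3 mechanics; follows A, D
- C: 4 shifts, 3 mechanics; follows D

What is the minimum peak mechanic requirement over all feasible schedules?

6

Early-start (A@1, D@1, E@1, B@5, C@5) gives peak 7: s1:7  s2:7  s3:5  s4:3  s5:6  s6:6  s7:3  s8:3  s9:0.
Shift E→3, C→6.
Schedule A@1, D@1, E@3, B@5, C@6: s1:5  s2:5  s3:5  s4:5  s5:5  s6:6  s7:3  s8:3  s9:3 — peak 6.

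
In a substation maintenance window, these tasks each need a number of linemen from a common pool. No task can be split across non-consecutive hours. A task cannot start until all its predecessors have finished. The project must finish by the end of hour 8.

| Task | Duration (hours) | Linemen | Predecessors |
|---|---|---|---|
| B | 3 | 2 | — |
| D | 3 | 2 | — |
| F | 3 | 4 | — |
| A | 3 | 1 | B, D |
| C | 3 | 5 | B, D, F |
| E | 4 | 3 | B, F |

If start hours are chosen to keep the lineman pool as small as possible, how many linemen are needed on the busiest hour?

Schedule B@1, D@1, F@1, A@4, C@4, E@4: h1:8  h2:8  h3:8  h4:9  h5:9  h6:9  h7:3  h8:0 — peak 9.

9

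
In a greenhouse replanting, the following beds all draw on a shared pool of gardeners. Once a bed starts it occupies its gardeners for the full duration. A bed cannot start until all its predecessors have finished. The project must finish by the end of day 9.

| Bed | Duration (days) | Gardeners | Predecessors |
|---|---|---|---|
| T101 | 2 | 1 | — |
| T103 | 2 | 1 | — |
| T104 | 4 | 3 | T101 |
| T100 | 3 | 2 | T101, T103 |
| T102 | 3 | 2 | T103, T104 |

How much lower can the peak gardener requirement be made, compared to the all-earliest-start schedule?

1

Early-start peak: d1:2  d2:2  d3:5  d4:5  d5:5  d6:3  d7:2  d8:2  d9:2 ⇒ 5.
Leveled (T101@1, T103@1, T104@3, T100@7, T102@7): d1:2  d2:2  d3:3  d4:3  d5:3  d6:3  d7:4  d8:4  d9:4 ⇒ 4.
Reduction 5 − 4 = 1.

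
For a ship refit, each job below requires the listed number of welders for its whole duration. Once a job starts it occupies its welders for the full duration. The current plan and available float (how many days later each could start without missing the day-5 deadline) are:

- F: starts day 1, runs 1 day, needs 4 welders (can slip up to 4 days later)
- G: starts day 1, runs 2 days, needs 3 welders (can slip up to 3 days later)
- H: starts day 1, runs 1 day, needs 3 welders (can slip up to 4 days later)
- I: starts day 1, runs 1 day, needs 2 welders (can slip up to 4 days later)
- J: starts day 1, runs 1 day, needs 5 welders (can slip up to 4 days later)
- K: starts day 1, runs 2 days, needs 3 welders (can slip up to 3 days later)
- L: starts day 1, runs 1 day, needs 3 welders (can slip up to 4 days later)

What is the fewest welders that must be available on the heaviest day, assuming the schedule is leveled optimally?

6

Early-start (F@1, G@1, H@1, I@1, J@1, K@1, L@1) gives peak 23: d1:23  d2:6  d3:0  d4:0  d5:0.
Shift G→2, H→2, J→5, K→3, L→4.
Schedule F@1, G@2, H@2, I@1, J@5, K@3, L@4: d1:6  d2:6  d3:6  d4:6  d5:5 — peak 6.
Total welder-days = 29 over 5 days ⇒ peak ≥ ⌈29/5⌉ = 6, so 6 is optimal.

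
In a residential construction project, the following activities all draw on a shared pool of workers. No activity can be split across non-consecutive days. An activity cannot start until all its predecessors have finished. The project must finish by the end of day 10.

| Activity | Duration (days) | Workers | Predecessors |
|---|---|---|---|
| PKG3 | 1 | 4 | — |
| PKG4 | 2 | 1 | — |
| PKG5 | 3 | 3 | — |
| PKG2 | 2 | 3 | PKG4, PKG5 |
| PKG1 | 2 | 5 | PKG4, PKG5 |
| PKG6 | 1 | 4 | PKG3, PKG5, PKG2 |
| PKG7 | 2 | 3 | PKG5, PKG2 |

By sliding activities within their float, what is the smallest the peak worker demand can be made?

7

Early-start (PKG3@1, PKG4@1, PKG5@1, PKG2@4, PKG1@4, PKG6@6, PKG7@6) gives peak 8: d1:8  d2:4  d3:3  d4:8  d5:8  d6:7  d7:3  d8:0  d9:0  d10:0.
Shift PKG5→2, PKG2→5, PKG1→7, PKG6→9, PKG7→9.
Schedule PKG3@1, PKG4@1, PKG5@2, PKG2@5, PKG1@7, PKG6@9, PKG7@9: d1:5  d2:4  d3:3  d4:3  d5:3  d6:3  d7:5  d8:5  d9:7  d10:3 — peak 7.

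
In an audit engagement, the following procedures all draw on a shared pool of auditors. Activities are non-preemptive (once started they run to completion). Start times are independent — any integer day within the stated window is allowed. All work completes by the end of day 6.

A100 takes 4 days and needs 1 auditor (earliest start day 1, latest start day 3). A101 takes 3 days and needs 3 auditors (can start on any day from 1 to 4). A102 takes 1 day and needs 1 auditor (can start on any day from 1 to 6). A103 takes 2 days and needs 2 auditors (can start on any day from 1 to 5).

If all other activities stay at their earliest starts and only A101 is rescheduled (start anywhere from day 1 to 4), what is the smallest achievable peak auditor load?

A101@1: d1:7  d2:6  d3:4  d4:1  d5:0  d6:0 → peak 7
A101@2: d1:4  d2:6  d3:4  d4:4  d5:0  d6:0 → peak 6
A101@3: d1:4  d2:3  d3:4  d4:4  d5:3  d6:0 → peak 4
A101@4: d1:4  d2:3  d3:1  d4:4  d5:3  d6:3 → peak 4
Best is A101@3, peak 4.

4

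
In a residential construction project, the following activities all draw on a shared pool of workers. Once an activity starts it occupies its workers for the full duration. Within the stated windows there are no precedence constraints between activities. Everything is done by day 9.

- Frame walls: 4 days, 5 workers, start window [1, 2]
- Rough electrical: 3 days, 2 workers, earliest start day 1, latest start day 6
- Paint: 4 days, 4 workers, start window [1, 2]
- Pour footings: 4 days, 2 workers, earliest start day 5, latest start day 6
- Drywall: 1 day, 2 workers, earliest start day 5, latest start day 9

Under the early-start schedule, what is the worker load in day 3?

At early start, day 3 has: Frame walls, Rough electrical, Paint.
Demand: 5 + 2 + 4 = 11.

11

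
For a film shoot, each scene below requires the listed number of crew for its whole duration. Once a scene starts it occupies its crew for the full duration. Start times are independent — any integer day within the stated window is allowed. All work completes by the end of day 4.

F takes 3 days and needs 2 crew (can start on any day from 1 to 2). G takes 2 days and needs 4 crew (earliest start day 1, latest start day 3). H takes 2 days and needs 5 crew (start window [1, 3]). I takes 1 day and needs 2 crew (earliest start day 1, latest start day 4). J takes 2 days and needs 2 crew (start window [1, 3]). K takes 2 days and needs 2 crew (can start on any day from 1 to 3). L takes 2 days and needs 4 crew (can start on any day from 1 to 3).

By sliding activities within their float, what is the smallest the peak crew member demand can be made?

Early-start (F@1, G@1, H@1, I@1, J@1, K@1, L@1) gives peak 21: d1:21  d2:19  d3:2  d4:0.
Shift I→4, J→3, K→3, L→3.
Schedule F@1, G@1, H@1, I@4, J@3, K@3, L@3: d1:11  d2:11  d3:10  d4:10 — peak 11.
Total crew member-days = 42 over 4 days ⇒ peak ≥ ⌈42/4⌉ = 11, so 11 is optimal.

11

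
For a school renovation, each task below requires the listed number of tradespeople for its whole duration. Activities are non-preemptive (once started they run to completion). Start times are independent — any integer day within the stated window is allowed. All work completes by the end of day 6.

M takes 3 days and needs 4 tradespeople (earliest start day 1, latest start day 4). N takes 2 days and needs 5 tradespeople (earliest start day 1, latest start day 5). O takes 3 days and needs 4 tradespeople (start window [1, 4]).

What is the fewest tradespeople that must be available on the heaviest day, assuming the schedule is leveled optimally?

Early-start (M@1, N@1, O@1) gives peak 13: d1:13  d2:13  d3:8  d4:0  d5:0  d6:0.
Shift N→4.
Schedule M@1, N@4, O@1: d1:8  d2:8  d3:8  d4:5  d5:5  d6:0 — peak 8.

8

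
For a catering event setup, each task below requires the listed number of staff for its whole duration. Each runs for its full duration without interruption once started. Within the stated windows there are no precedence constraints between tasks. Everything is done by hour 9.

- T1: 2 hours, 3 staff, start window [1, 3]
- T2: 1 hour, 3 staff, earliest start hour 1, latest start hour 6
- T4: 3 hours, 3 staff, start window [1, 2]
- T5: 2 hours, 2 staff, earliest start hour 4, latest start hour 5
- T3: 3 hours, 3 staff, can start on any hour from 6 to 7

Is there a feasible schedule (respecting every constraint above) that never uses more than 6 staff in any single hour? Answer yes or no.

Schedule T1@1, T2@1, T4@2, T5@4, T3@6: h1:6  h2:6  h3:3  h4:5  h5:2  h6:3  h7:3  h8:3  h9:0 — peak 6 ≤ 6.

yes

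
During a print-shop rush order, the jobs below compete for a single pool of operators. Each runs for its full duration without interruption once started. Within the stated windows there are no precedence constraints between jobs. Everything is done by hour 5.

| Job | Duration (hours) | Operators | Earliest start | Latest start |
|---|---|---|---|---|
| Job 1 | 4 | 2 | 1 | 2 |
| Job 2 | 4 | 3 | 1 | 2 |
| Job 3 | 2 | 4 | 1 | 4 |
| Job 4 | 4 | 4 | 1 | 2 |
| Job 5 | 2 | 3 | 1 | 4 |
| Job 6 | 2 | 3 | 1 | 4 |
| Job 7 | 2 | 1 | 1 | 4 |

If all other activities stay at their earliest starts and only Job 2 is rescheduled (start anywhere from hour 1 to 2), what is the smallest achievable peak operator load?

Job 2@1: h1:20  h2:20  h3:9  h4:9  h5:0 → peak 20
Job 2@2: h1:17  h2:20  h3:9  h4:9  h5:3 → peak 20
Best is Job 2@1, peak 20.

20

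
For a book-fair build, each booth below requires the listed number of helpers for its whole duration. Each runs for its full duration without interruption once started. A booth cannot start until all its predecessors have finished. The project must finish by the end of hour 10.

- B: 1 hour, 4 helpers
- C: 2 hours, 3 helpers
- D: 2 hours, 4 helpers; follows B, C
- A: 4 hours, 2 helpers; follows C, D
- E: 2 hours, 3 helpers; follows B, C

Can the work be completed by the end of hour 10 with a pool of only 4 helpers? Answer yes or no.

no

The minimum achievable peak is 5; 4 < 5, so no feasible schedule stays within the cap.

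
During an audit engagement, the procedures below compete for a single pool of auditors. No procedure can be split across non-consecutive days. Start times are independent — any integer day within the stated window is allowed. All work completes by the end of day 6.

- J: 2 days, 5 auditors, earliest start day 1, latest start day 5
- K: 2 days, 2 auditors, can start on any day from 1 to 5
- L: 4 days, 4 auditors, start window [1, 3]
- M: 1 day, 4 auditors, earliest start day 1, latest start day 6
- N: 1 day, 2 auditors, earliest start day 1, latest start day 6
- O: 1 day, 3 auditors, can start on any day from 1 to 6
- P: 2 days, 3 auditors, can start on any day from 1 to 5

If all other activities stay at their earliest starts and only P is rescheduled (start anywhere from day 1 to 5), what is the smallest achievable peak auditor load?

20

P@1: d1:23  d2:14  d3:4  d4:4  d5:0  d6:0 → peak 23
P@2: d1:20  d2:14  d3:7  d4:4  d5:0  d6:0 → peak 20
P@3: d1:20  d2:11  d3:7  d4:7  d5:0  d6:0 → peak 20
P@4: d1:20  d2:11  d3:4  d4:7  d5:3  d6:0 → peak 20
P@5: d1:20  d2:11  d3:4  d4:4  d5:3  d6:3 → peak 20
Best is P@2, peak 20.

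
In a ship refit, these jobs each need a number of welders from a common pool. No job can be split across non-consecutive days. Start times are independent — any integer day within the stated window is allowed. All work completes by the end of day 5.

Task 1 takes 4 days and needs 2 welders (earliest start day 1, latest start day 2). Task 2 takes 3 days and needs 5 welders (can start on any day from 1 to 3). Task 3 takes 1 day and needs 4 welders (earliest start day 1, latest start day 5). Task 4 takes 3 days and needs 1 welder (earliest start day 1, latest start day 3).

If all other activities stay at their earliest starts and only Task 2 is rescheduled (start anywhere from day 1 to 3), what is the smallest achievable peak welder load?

8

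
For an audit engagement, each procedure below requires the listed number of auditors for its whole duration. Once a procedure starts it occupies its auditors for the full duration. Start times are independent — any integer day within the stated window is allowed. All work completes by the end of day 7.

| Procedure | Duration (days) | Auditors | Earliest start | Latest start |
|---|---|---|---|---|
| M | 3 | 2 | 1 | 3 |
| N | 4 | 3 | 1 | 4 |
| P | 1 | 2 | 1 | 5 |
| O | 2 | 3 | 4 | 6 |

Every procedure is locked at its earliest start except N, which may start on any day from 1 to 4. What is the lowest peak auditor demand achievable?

6

N@1: d1:7  d2:5  d3:5  d4:6  d5:3  d6:0  d7:0 → peak 7
N@2: d1:4  d2:5  d3:5  d4:6  d5:6  d6:0  d7:0 → peak 6
N@3: d1:4  d2:2  d3:5  d4:6  d5:6  d6:3  d7:0 → peak 6
N@4: d1:4  d2:2  d3:2  d4:6  d5:6  d6:3  d7:3 → peak 6
Best is N@2, peak 6.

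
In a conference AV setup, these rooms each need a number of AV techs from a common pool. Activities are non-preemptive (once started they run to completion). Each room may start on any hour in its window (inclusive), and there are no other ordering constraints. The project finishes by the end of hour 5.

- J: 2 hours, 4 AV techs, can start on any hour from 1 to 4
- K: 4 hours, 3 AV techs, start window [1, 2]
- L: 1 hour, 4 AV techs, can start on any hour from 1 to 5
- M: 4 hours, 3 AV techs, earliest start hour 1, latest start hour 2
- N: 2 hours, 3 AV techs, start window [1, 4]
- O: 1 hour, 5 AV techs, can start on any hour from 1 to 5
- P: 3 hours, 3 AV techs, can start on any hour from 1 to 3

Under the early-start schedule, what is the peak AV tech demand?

25

Early-start schedule: J@1, K@1, L@1, M@1, N@1, O@1, P@1.
Load per hour: hour 1: 25, hour 2: 16, hour 3: 9, hour 4: 6, hour 5: 0.
Peak is 25.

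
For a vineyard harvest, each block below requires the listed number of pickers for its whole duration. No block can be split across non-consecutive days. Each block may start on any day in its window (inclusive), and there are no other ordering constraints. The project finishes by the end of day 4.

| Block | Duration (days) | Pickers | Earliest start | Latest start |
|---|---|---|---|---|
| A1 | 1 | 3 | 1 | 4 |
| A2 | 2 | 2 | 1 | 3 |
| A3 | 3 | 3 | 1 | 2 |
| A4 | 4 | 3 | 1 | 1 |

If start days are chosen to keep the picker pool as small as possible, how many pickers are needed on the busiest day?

8

Early-start (A1@1, A2@1, A3@1, A4@1) gives peak 11: d1:11  d2:8  d3:6  d4:3.
Shift A3→2.
Schedule A1@1, A2@1, A3@2, A4@1: d1:8  d2:8  d3:6  d4:6 — peak 8.
No arrangement of the 24 feasible schedules does better.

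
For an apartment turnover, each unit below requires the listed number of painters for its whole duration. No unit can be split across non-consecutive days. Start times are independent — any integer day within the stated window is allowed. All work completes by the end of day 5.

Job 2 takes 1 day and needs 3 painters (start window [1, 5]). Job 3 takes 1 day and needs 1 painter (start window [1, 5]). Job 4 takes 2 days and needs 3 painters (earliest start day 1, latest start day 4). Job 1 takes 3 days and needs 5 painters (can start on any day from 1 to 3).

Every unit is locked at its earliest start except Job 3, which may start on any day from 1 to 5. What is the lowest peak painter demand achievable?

11

Job 3@1: d1:12  d2:8  d3:5  d4:0  d5:0 → peak 12
Job 3@2: d1:11  d2:9  d3:5  d4:0  d5:0 → peak 11
Job 3@3: d1:11  d2:8  d3:6  d4:0  d5:0 → peak 11
Job 3@4: d1:11  d2:8  d3:5  d4:1  d5:0 → peak 11
Job 3@5: d1:11  d2:8  d3:5  d4:0  d5:1 → peak 11
Best is Job 3@2, peak 11.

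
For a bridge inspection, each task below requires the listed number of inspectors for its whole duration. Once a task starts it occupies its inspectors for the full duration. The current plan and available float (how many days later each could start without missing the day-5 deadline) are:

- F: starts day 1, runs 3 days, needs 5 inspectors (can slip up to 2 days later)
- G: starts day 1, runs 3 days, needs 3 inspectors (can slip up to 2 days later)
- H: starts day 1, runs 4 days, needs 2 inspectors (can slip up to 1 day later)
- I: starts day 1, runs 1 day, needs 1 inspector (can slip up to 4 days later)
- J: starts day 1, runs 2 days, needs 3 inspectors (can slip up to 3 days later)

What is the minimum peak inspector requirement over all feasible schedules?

10

Early-start (F@1, G@1, H@1, I@1, J@1) gives peak 14: d1:14  d2:13  d3:10  d4:2  d5:0.
Shift I→4, J→4.
Schedule F@1, G@1, H@1, I@4, J@4: d1:10  d2:10  d3:10  d4:6  d5:3 — peak 10.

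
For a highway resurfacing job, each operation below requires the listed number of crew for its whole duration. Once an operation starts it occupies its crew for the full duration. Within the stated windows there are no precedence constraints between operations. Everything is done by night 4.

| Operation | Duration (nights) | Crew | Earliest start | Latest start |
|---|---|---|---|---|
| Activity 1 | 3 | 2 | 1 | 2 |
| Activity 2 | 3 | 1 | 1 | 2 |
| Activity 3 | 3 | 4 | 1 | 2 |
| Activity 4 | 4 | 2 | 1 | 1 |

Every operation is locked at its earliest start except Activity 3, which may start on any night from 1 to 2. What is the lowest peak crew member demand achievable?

Activity 3@1: n1:9  n2:9  n3:9  n4:2 → peak 9
Activity 3@2: n1:5  n2:9  n3:9  n4:6 → peak 9
Best is Activity 3@1, peak 9.

9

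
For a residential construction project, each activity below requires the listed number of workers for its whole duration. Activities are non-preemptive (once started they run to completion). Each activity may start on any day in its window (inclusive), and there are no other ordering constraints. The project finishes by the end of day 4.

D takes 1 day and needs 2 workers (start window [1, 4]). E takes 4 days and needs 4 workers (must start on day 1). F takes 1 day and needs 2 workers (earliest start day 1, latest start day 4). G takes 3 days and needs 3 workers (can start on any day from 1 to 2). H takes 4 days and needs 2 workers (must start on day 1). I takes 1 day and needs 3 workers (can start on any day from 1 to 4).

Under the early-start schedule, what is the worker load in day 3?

At early start, day 3 has: E, G, H.
Demand: 4 + 3 + 2 = 9.

9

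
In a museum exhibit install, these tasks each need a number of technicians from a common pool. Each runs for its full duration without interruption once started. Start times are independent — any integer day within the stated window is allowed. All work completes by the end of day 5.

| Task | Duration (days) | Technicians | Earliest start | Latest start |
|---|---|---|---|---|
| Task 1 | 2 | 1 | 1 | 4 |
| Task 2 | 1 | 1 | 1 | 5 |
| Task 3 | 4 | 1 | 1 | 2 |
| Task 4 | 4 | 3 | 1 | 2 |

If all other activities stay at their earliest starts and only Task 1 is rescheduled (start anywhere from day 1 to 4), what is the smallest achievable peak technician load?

5

Task 1@1: d1:6  d2:5  d3:4  d4:4  d5:0 → peak 6
Task 1@2: d1:5  d2:5  d3:5  d4:4  d5:0 → peak 5
Task 1@3: d1:5  d2:4  d3:5  d4:5  d5:0 → peak 5
Task 1@4: d1:5  d2:4  d3:4  d4:5  d5:1 → peak 5
Best is Task 1@2, peak 5.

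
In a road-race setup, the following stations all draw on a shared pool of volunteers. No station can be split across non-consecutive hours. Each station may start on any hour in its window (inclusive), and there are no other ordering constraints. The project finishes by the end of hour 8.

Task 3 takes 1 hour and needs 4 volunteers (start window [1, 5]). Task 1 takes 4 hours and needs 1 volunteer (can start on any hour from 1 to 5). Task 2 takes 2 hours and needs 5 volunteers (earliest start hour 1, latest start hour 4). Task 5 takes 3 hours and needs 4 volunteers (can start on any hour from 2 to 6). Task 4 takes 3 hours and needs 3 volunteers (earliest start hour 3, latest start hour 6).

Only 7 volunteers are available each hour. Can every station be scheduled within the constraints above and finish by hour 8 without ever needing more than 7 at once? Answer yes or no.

Schedule Task 3@1, Task 1@1, Task 2@2, Task 5@4, Task 4@5: h1:5  h2:6  h3:6  h4:5  h5:7  h6:7  h7:3  h8:0 — peak 7 ≤ 7.

yes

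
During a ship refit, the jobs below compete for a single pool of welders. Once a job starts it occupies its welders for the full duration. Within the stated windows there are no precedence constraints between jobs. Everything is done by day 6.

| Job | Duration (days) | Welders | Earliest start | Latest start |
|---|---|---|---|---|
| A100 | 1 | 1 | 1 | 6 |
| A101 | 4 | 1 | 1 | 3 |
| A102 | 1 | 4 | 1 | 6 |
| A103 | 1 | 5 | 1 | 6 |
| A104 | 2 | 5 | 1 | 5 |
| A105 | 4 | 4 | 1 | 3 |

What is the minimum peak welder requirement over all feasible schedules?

Early-start (A100@1, A101@1, A102@1, A103@1, A104@1, A105@1) gives peak 20: d1:20  d2:10  d3:5  d4:5  d5:0  d6:0.
Shift A103→2, A104→5, A105→3.
Schedule A100@1, A101@1, A102@1, A103@2, A104@5, A105@3: d1:6  d2:6  d3:5  d4:5  d5:9  d6:9 — peak 9.

9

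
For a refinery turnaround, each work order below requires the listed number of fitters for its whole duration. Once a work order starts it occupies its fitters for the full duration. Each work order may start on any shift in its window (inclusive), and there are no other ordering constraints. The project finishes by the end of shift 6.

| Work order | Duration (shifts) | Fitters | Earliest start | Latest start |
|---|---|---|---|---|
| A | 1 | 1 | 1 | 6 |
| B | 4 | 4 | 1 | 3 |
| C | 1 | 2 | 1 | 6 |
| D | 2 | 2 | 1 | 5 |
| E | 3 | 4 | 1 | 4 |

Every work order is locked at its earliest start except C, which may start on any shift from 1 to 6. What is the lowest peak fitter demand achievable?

C@1: s1:13  s2:10  s3:8  s4:4  s5:0  s6:0 → peak 13
C@2: s1:11  s2:12  s3:8  s4:4  s5:0  s6:0 → peak 12
C@3: s1:11  s2:10  s3:10  s4:4  s5:0  s6:0 → peak 11
C@4: s1:11  s2:10  s3:8  s4:6  s5:0  s6:0 → peak 11
C@5: s1:11  s2:10  s3:8  s4:4  s5:2  s6:0 → peak 11
C@6: s1:11  s2:10  s3:8  s4:4  s5:0  s6:2 → peak 11
Best is C@3, peak 11.

11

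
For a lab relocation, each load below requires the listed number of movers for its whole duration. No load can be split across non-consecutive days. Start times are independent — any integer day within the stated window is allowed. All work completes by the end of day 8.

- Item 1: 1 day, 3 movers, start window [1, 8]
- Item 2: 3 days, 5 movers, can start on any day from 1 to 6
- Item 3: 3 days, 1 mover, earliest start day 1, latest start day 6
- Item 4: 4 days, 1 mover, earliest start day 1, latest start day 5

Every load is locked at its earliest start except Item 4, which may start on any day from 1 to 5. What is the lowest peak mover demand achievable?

9

Item 4@1: d1:10  d2:7  d3:7  d4:1  d5:0  d6:0  d7:0  d8:0 → peak 10
Item 4@2: d1:9  d2:7  d3:7  d4:1  d5:1  d6:0  d7:0  d8:0 → peak 9
Item 4@3: d1:9  d2:6  d3:7  d4:1  d5:1  d6:1  d7:0  d8:0 → peak 9
Item 4@4: d1:9  d2:6  d3:6  d4:1  d5:1  d6:1  d7:1  d8:0 → peak 9
Item 4@5: d1:9  d2:6  d3:6  d4:0  d5:1  d6:1  d7:1  d8:1 → peak 9
Best is Item 4@2, peak 9.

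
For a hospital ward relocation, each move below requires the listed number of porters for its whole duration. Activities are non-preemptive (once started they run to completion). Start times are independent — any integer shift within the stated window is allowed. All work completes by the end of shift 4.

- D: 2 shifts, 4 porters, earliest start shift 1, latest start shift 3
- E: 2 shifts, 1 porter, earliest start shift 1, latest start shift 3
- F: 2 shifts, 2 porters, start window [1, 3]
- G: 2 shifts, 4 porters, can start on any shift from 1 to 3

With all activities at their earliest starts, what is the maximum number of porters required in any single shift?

11

Early-start schedule: D@1, E@1, F@1, G@1.
Load per shift: shift 1: 11, shift 2: 11, shift 3: 0, shift 4: 0.
Peak is 11.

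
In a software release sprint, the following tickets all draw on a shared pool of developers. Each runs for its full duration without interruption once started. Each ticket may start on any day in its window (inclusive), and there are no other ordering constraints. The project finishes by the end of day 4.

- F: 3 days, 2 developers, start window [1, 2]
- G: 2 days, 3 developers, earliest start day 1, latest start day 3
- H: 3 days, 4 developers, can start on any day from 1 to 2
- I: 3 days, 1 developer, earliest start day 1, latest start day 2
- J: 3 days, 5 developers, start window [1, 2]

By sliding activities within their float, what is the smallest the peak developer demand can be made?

15

Schedule F@1, G@1, H@1, I@1, J@1: d1:15  d2:15  d3:12  d4:0 — peak 15.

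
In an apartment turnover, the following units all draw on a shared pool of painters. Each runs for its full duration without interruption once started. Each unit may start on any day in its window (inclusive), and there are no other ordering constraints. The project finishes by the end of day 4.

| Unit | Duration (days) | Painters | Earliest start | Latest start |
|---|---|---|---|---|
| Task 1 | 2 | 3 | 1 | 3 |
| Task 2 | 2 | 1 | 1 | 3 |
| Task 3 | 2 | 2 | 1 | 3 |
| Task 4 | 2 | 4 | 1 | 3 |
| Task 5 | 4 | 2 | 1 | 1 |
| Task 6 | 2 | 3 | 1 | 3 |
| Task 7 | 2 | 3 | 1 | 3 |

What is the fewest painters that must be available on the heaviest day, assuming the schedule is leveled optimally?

10

Early-start (Task 1@1, Task 2@1, Task 3@1, Task 4@1, Task 5@1, Task 6@1, Task 7@1) gives peak 18: d1:18  d2:18  d3:2  d4:2.
Shift Task 3→3, Task 6→3, Task 7→3.
Schedule Task 1@1, Task 2@1, Task 3@3, Task 4@1, Task 5@1, Task 6@3, Task 7@3: d1:10  d2:10  d3:10  d4:10 — peak 10.
Total painter-days = 40 over 4 days ⇒ peak ≥ ⌈40/4⌉ = 10, so 10 is optimal.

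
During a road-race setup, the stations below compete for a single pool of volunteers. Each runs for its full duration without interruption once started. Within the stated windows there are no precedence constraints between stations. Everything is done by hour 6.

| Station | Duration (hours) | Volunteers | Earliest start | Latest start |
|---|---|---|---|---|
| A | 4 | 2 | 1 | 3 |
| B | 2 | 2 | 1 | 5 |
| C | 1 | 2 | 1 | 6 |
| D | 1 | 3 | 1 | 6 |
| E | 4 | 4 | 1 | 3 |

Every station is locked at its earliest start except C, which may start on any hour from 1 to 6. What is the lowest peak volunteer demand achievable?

11

C@1: h1:13  h2:8  h3:6  h4:6  h5:0  h6:0 → peak 13
C@2: h1:11  h2:10  h3:6  h4:6  h5:0  h6:0 → peak 11
C@3: h1:11  h2:8  h3:8  h4:6  h5:0  h6:0 → peak 11
C@4: h1:11  h2:8  h3:6  h4:8  h5:0  h6:0 → peak 11
C@5: h1:11  h2:8  h3:6  h4:6  h5:2  h6:0 → peak 11
C@6: h1:11  h2:8  h3:6  h4:6  h5:0  h6:2 → peak 11
Best is C@2, peak 11.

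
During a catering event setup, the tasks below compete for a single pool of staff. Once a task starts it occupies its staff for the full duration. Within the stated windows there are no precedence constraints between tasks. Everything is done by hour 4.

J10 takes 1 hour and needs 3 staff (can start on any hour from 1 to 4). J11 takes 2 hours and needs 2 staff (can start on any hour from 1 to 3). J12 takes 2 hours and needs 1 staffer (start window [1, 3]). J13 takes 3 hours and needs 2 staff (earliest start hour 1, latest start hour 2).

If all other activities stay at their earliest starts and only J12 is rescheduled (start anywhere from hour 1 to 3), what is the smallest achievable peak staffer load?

7

J12@1: h1:8  h2:5  h3:2  h4:0 → peak 8
J12@2: h1:7  h2:5  h3:3  h4:0 → peak 7
J12@3: h1:7  h2:4  h3:3  h4:1 → peak 7
Best is J12@2, peak 7.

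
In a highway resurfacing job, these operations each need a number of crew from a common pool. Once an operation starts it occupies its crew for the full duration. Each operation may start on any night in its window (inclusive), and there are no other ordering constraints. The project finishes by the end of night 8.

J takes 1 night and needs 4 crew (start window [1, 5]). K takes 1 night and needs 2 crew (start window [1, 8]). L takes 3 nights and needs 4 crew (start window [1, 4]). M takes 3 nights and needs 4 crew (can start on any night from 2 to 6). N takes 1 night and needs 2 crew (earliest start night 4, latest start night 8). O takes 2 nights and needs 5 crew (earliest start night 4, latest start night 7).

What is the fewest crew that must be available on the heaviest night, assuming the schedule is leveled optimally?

8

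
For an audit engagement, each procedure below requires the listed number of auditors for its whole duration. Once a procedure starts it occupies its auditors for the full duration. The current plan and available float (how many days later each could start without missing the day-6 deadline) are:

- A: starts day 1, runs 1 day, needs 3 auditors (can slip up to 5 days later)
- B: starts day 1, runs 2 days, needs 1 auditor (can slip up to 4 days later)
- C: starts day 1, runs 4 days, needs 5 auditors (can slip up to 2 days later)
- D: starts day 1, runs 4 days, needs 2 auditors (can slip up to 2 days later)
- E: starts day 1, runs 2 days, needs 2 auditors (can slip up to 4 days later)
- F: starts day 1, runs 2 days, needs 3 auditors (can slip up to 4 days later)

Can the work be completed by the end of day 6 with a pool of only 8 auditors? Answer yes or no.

yes

Schedule A@1, B@1, C@3, D@1, E@1, F@5: d1:8  d2:5  d3:7  d4:7  d5:8  d6:8 — peak 8 ≤ 8.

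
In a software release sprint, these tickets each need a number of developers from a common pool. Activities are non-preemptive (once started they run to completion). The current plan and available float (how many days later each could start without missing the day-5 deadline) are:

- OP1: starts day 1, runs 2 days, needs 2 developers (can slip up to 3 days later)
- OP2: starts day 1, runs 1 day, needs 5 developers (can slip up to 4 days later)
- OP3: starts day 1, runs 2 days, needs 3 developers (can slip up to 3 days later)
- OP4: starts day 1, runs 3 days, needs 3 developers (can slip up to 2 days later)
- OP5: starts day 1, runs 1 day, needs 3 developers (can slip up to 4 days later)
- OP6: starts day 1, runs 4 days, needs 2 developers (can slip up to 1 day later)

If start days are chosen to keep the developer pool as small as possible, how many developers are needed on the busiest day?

Early-start (OP1@1, OP2@1, OP3@1, OP4@1, OP5@1, OP6@1) gives peak 18: d1:18  d2:10  d3:5  d4:2  d5:0.
Shift OP3→2, OP4→3, OP5→4, OP6→2.
Schedule OP1@1, OP2@1, OP3@2, OP4@3, OP5@4, OP6@2: d1:7  d2:7  d3:8  d4:8  d5:5 — peak 8.

8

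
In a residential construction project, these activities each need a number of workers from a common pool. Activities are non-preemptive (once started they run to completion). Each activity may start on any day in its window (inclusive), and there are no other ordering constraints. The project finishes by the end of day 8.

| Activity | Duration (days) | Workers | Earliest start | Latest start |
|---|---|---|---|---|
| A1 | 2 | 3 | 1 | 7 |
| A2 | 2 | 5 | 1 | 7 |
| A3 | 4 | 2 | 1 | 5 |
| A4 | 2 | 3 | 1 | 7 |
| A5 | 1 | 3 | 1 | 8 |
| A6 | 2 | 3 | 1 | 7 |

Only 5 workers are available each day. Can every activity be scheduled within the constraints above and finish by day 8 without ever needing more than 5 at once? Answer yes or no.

The minimum achievable peak is 6; 5 < 6, so no feasible schedule stays within the cap.

no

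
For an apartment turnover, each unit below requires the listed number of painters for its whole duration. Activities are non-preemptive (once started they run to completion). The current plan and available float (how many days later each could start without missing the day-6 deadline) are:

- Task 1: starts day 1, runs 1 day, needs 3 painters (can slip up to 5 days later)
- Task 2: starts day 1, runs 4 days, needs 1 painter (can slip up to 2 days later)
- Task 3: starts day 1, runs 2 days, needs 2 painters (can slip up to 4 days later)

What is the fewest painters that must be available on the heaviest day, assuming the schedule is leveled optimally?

Early-start (Task 1@1, Task 2@1, Task 3@1) gives peak 6: d1:6  d2:3  d3:1  d4:1  d5:0  d6:0.
Shift Task 2→2, Task 3→2.
Schedule Task 1@1, Task 2@2, Task 3@2: d1:3  d2:3  d3:3  d4:1  d5:1  d6:0 — peak 3.

3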